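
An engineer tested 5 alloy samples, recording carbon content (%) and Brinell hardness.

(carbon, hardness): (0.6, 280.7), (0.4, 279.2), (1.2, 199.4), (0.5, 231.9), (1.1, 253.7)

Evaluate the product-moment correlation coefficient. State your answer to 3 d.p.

n = 5, Σx = 3.8, Σy = 1244.9, Σx² = 3.42, Σy² = 314646.79, Σxy = 914.4
nΣxy − ΣxΣy = 4572 − 4730.62 = -158.62
nΣx² − (Σx)² = 17.1 − 14.44 = 2.66; nΣy² − (Σy)² = 1573233.95 − 1549776.01 = 23457.94
r = -158.62 / √(2.66 × 23457.94) = -158.62 / 249.7962 ≈ -0.635

-0.635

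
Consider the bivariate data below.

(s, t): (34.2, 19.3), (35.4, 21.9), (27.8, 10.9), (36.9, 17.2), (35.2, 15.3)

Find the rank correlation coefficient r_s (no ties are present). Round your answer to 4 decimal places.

Rank s: 2, 4, 1, 5, 3
Rank t: 4, 5, 1, 3, 2
d = rank(s) − rank(t): -2, -1, 0, 2, 1; Σd² = 10
ρ = 1 − 6Σd² / [n(n²−1)] = 1 − 6×10 / (5×24) = 1 − 60/120 ≈ 0.5000

0.5000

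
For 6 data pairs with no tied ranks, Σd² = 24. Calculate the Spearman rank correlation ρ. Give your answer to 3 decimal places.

ρ = 1 − 6Σd² / [n(n²−1)] = 1 − 6×24 / (6×35)
  = 1 − 144/210 = 1 − 0.6857 ≈ 0.314

0.314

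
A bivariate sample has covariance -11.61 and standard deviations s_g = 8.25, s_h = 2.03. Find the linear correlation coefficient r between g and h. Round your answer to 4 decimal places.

-0.6932

r = Cov(g,h) / (s_g · s_h) = -11.61 / (8.25 × 2.03)
  = -11.61 / 16.7475 ≈ -0.6932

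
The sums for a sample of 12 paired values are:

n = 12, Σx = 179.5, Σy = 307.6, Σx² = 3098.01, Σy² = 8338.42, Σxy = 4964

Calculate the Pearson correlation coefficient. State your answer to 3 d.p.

0.838

r = (nΣxy − ΣxΣy) / √[(nΣx² − (Σx)²)(nΣy² − (Σy)²)]
Numerator: 12×4964 − 179.5×307.6 = 4353.8
Denominator: √[(37176.12 − 32220.25)(100061.04 − 94617.76)] = √[4955.87 × 5443.28] = 5193.8606
r = 4353.8 / 5193.8606 ≈ 0.838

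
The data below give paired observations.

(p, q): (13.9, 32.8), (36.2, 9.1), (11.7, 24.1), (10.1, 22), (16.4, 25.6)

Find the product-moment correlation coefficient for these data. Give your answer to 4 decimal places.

-0.8089

n = 5, Σp = 88.3, Σq = 113.6, Σp² = 2011.51, Σq² = 2878.82, Σpq = 1709.35
nΣpq − ΣpΣq = 8546.75 − 10030.88 = -1484.13
nΣp² − (Σp)² = 10057.55 − 7796.89 = 2260.66; nΣq² − (Σq)² = 14394.1 − 12904.96 = 1489.14
r = -1484.13 / √(2260.66 × 1489.14) = -1484.13 / 1834.7859 ≈ -0.8089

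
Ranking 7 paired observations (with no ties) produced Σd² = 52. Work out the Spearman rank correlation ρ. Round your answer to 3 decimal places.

ρ = 1 − 6Σd² / [n(n²−1)] = 1 − 6×52 / (7×48)
  = 1 − 312/336 = 1 − 0.9286 ≈ 0.071

0.071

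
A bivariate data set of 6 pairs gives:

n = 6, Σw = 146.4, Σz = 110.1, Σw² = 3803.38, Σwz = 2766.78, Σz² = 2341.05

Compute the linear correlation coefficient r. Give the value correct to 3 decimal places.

0.295

r = (nΣwz − ΣwΣz) / √[(nΣw² − (Σw)²)(nΣz² − (Σz)²)]
Numerator: 6×2766.78 − 146.4×110.1 = 482.04
Denominator: √[(22820.28 − 21432.96)(14046.3 − 12122.01)] = √[1387.32 × 1924.29] = 1633.8929
r = 482.04 / 1633.8929 ≈ 0.295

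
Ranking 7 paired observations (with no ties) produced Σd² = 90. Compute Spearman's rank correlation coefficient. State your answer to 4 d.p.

-0.6071

ρ = 1 − 6Σd² / [n(n²−1)] = 1 − 6×90 / (7×48)
  = 1 − 540/336 = 1 − 1.60714 ≈ -0.6071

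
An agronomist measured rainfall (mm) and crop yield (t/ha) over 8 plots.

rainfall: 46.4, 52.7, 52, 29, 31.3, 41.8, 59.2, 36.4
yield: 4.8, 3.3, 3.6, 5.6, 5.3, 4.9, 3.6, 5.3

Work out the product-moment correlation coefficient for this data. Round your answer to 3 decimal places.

-0.928

n = 8, Σx = 348.8, Σy = 36.4, Σx² = 16031.78, Σy² = 171.4, Σxy = 1522.98
nΣxy − ΣxΣy = 12183.84 − 12696.32 = -512.48
nΣx² − (Σx)² = 128254.24 − 121661.44 = 6592.8; nΣy² − (Σy)² = 1371.2 − 1324.96 = 46.24
r = -512.48 / √(6592.8 × 46.24) = -512.48 / 552.1332 ≈ -0.928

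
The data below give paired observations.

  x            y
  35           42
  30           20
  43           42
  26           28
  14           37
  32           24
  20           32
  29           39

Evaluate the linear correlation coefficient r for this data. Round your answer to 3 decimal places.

n = 8, Σx = 229, Σy = 264, Σx² = 7111, Σy² = 9202, Σxy = 7661
nΣxy − ΣxΣy = 61288 − 60456 = 832
nΣx² − (Σx)² = 56888 − 52441 = 4447; nΣy² − (Σy)² = 73616 − 69696 = 3920
r = 832 / √(4447 × 3920) = 832 / 4175.1934 ≈ 0.199

0.199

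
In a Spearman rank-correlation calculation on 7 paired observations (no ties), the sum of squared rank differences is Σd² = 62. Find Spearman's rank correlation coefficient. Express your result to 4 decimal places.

ρ = 1 − 6Σd² / [n(n²−1)] = 1 − 6×62 / (7×48)
  = 1 − 372/336 = 1 − 1.10714 ≈ -0.1071

-0.1071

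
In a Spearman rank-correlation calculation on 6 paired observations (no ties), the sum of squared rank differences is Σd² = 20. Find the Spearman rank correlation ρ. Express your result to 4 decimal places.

ρ = 1 − 6Σd² / [n(n²−1)] = 1 − 6×20 / (6×35)
  = 1 − 120/210 = 1 − 0.57143 ≈ 0.4286

0.4286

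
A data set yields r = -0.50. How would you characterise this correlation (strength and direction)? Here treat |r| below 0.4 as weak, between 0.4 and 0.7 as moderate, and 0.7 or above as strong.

moderate negative

r = -0.50 < 0 so the relationship is negative.
|r| = 0.50, which falls in the moderate range.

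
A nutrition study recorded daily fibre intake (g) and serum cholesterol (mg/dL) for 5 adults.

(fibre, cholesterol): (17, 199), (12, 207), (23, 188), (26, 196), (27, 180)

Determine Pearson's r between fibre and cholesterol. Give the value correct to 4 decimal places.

n = 5, Σx = 105, Σy = 970, Σx² = 2367, Σy² = 188610, Σxy = 20147
nΣxy − ΣxΣy = 100735 − 101850 = -1115
nΣx² − (Σx)² = 11835 − 11025 = 810; nΣy² − (Σy)² = 943050 − 940900 = 2150
r = -1115 / √(810 × 2150) = -1115 / 1319.6590 ≈ -0.8449

-0.8449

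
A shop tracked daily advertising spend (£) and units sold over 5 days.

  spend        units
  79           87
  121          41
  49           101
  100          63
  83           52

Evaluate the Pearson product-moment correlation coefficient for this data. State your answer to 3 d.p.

n = 5, Σx = 432, Σy = 344, Σx² = 40172, Σy² = 26124, Σxy = 27399
nΣxy − ΣxΣy = 136995 − 148608 = -11613
nΣx² − (Σx)² = 200860 − 186624 = 14236; nΣy² − (Σy)² = 130620 − 118336 = 12284
r = -11613 / √(14236 × 12284) = -11613 / 13224.0321 ≈ -0.878

-0.878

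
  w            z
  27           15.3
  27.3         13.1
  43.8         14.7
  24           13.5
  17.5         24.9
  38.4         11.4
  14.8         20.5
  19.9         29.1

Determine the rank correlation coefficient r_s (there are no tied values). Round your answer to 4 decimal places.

-0.7143

Rank w: 5, 6, 8, 4, 2, 7, 1, 3
Rank z: 5, 2, 4, 3, 7, 1, 6, 8
d = rank(w) − rank(z): 0, 4, 4, 1, -5, 6, -5, -5; Σd² = 144
ρ = 1 − 6Σd² / [n(n²−1)] = 1 − 6×144 / (8×63) = 1 − 864/504 ≈ -0.7143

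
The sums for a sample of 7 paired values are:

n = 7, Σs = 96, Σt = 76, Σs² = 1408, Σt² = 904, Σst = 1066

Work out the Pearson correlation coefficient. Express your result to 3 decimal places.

r = (nΣst − ΣsΣt) / √[(nΣs² − (Σs)²)(nΣt² − (Σt)²)]
Numerator: 7×1066 − 96×76 = 166
Denominator: √[(9856 − 9216)(6328 − 5776)] = √[640 × 552] = 594.3736
r = 166 / 594.3736 ≈ 0.279

0.279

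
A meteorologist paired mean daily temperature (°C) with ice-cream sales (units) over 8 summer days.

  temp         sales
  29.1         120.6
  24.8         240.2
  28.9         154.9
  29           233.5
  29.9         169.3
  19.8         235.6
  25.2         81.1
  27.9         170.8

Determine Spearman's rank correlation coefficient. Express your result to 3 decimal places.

Rank temp: 7, 2, 5, 6, 8, 1, 3, 4
Rank sales: 2, 8, 3, 6, 4, 7, 1, 5
d = rank(temp) − rank(sales): 5, -6, 2, 0, 4, -6, 2, -1; Σd² = 122
ρ = 1 − 6Σd² / [n(n²−1)] = 1 − 6×122 / (8×63) = 1 − 732/504 ≈ -0.452

-0.452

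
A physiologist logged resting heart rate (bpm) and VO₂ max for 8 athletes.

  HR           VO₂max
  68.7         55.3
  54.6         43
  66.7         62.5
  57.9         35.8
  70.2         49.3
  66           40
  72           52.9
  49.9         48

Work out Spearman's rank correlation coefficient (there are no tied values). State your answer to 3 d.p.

Rank HR: 6, 2, 5, 3, 7, 4, 8, 1
Rank VO₂max: 7, 3, 8, 1, 5, 2, 6, 4
d = rank(HR) − rank(VO₂max): -1, -1, -3, 2, 2, 2, 2, -3; Σd² = 36
ρ = 1 − 6Σd² / [n(n²−1)] = 1 − 6×36 / (8×63) = 1 − 216/504 ≈ 0.571

0.571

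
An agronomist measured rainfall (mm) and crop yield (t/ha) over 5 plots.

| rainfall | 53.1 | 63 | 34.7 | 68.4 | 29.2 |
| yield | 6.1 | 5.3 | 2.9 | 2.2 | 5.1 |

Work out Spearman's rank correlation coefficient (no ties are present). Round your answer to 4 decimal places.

-0.2000

Rank rainfall: 3, 4, 2, 5, 1
Rank yield: 5, 4, 2, 1, 3
d = rank(rainfall) − rank(yield): -2, 0, 0, 4, -2; Σd² = 24
ρ = 1 − 6Σd² / [n(n²−1)] = 1 − 6×24 / (5×24) = 1 − 144/120 ≈ -0.2000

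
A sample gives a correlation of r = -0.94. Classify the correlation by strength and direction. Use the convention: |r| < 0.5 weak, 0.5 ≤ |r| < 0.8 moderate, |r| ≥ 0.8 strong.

strong negative

r = -0.94 < 0 so the relationship is negative.
|r| = 0.94, which falls in the strong range.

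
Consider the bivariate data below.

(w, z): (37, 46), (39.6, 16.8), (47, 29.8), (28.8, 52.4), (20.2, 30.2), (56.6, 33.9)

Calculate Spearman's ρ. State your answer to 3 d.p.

Rank w: 3, 4, 5, 2, 1, 6
Rank z: 5, 1, 2, 6, 3, 4
d = rank(w) − rank(z): -2, 3, 3, -4, -2, 2; Σd² = 46
ρ = 1 − 6Σd² / [n(n²−1)] = 1 − 6×46 / (6×35) = 1 − 276/210 ≈ -0.314

-0.314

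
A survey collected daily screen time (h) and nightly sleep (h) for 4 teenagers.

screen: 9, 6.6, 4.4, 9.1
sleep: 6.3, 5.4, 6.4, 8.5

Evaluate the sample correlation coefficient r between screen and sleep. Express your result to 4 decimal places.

n = 4, Σx = 29.1, Σy = 26.6, Σx² = 226.73, Σy² = 182.06, Σxy = 197.85
nΣxy − ΣxΣy = 791.4 − 774.06 = 17.34
nΣx² − (Σx)² = 906.92 − 846.81 = 60.11; nΣy² − (Σy)² = 728.24 − 707.56 = 20.68
r = 17.34 / √(60.11 × 20.68) = 17.34 / 35.2573 ≈ 0.4918

0.4918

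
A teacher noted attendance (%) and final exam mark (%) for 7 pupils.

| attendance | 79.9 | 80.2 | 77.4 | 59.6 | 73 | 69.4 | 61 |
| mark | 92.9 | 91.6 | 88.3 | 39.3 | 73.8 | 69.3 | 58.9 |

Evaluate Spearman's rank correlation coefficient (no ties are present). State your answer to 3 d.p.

Rank attendance: 6, 7, 5, 1, 4, 3, 2
Rank mark: 7, 6, 5, 1, 4, 3, 2
d = rank(attendance) − rank(mark): -1, 1, 0, 0, 0, 0, 0; Σd² = 2
ρ = 1 − 6Σd² / [n(n²−1)] = 1 − 6×2 / (7×48) = 1 − 12/336 ≈ 0.964

0.964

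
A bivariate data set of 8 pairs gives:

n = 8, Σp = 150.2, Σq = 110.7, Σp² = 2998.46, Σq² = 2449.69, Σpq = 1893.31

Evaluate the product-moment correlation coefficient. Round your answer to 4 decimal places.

r = (nΣpq − ΣpΣq) / √[(nΣp² − (Σp)²)(nΣq² − (Σq)²)]
Numerator: 8×1893.31 − 150.2×110.7 = -1480.66
Denominator: √[(23987.68 − 22560.04)(19597.52 − 12254.49)] = √[1427.64 × 7343.03] = 3237.7775
r = -1480.66 / 3237.7775 ≈ -0.4573

-0.4573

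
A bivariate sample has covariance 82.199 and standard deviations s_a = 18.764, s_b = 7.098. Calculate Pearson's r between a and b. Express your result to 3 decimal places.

r = Cov(a,b) / (s_a · s_b) = 82.199 / (18.764 × 7.098)
  = 82.199 / 133.1869 ≈ 0.617

0.617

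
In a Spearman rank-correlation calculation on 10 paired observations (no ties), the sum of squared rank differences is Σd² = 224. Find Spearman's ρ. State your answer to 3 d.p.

ρ = 1 − 6Σd² / [n(n²−1)] = 1 − 6×224 / (10×99)
  = 1 − 1344/990 = 1 − 1.3576 ≈ -0.358

-0.358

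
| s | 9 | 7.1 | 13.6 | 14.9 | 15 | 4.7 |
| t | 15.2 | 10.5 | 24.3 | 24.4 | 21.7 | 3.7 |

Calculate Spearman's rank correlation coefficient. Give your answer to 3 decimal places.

Rank s: 3, 2, 4, 5, 6, 1
Rank t: 3, 2, 5, 6, 4, 1
d = rank(s) − rank(t): 0, 0, -1, -1, 2, 0; Σd² = 6
ρ = 1 − 6Σd² / [n(n²−1)] = 1 − 6×6 / (6×35) = 1 − 36/210 ≈ 0.829

0.829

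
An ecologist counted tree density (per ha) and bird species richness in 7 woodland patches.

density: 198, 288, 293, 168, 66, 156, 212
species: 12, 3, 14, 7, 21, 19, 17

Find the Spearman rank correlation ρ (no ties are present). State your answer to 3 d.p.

Rank density: 4, 6, 7, 3, 1, 2, 5
Rank species: 3, 1, 4, 2, 7, 6, 5
d = rank(density) − rank(species): 1, 5, 3, 1, -6, -4, 0; Σd² = 88
ρ = 1 − 6Σd² / [n(n²−1)] = 1 − 6×88 / (7×48) = 1 − 528/336 ≈ -0.571

-0.571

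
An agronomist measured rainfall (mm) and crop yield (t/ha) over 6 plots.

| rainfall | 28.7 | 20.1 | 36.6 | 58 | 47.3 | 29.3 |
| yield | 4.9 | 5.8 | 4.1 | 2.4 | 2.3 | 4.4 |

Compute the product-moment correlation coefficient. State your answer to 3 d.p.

n = 6, Σx = 220, Σy = 23.9, Σx² = 9027.04, Σy² = 104.87, Σxy = 784.18
nΣxy − ΣxΣy = 4705.08 − 5258 = -552.92
nΣx² − (Σx)² = 54162.24 − 48400 = 5762.24; nΣy² − (Σy)² = 629.22 − 571.21 = 58.01
r = -552.92 / √(5762.24 × 58.01) = -552.92 / 578.1588 ≈ -0.956

-0.956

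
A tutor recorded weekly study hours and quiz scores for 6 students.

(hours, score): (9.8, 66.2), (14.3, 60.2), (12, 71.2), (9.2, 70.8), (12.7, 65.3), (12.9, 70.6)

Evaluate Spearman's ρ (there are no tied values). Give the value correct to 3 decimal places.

-0.600

Rank hours: 2, 6, 3, 1, 4, 5
Rank score: 3, 1, 6, 5, 2, 4
d = rank(hours) − rank(score): -1, 5, -3, -4, 2, 1; Σd² = 56
ρ = 1 − 6Σd² / [n(n²−1)] = 1 − 6×56 / (6×35) = 1 − 336/210 ≈ -0.600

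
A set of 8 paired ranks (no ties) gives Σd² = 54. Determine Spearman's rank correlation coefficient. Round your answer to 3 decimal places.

0.357

ρ = 1 − 6Σd² / [n(n²−1)] = 1 − 6×54 / (8×63)
  = 1 − 324/504 = 1 − 0.6429 ≈ 0.357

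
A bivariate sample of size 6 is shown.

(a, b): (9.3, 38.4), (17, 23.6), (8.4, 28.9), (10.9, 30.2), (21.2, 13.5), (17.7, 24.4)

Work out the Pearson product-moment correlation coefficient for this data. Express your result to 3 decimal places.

n = 6, Σa = 84.5, Σb = 159, Σa² = 1327.59, Σb² = 4556.38, Σab = 2048.34
nΣab − ΣaΣb = 12290.04 − 13435.5 = -1145.46
nΣa² − (Σa)² = 7965.54 − 7140.25 = 825.29; nΣb² − (Σb)² = 27338.28 − 25281 = 2057.28
r = -1145.46 / √(825.29 × 2057.28) = -1145.46 / 1303.0167 ≈ -0.879

-0.879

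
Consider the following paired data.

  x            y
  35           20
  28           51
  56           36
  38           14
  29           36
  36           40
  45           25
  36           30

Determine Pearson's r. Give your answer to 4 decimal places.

n = 8, Σx = 303, Σy = 252, Σx² = 12047, Σy² = 8914, Σxy = 9365
nΣxy − ΣxΣy = 74920 − 76356 = -1436
nΣx² − (Σx)² = 96376 − 91809 = 4567; nΣy² − (Σy)² = 71312 − 63504 = 7808
r = -1436 / √(4567 × 7808) = -1436 / 5971.5271 ≈ -0.2405

-0.2405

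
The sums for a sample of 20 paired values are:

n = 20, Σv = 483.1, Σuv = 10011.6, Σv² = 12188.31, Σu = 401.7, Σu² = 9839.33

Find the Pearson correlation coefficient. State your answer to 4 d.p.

0.3218

r = (nΣuv − ΣuΣv) / √[(nΣu² − (Σu)²)(nΣv² − (Σv)²)]
Numerator: 20×10011.6 − 401.7×483.1 = 6170.73
Denominator: √[(196786.6 − 161362.89)(243766.2 − 233385.61)] = √[35423.71 × 10380.59] = 19176.0009
r = 6170.73 / 19176.0009 ≈ 0.3218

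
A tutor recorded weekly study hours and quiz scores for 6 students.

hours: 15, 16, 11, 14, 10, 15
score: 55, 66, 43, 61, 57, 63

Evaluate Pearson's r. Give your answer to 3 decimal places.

0.662

n = 6, Σx = 81, Σy = 345, Σx² = 1123, Σy² = 20169, Σxy = 4723
nΣxy − ΣxΣy = 28338 − 27945 = 393
nΣx² − (Σx)² = 6738 − 6561 = 177; nΣy² − (Σy)² = 121014 − 119025 = 1989
r = 393 / √(177 × 1989) = 393 / 593.3405 ≈ 0.662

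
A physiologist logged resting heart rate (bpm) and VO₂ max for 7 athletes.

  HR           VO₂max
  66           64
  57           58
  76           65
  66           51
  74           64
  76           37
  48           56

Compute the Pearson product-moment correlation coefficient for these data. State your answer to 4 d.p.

-0.0861

n = 7, Σx = 463, Σy = 395, Σx² = 31293, Σy² = 22887, Σxy = 26072
nΣxy − ΣxΣy = 182504 − 182885 = -381
nΣx² − (Σx)² = 219051 − 214369 = 4682; nΣy² − (Σy)² = 160209 − 156025 = 4184
r = -381 / √(4682 × 4184) = -381 / 4426.0014 ≈ -0.0861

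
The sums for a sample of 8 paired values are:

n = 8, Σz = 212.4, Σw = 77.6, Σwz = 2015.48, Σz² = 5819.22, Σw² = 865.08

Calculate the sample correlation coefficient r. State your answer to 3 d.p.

r = (nΣwz − ΣwΣz) / √[(nΣw² − (Σw)²)(nΣz² − (Σz)²)]
Numerator: 8×2015.48 − 77.6×212.4 = -358.4
Denominator: √[(6920.64 − 6021.76)(46553.76 − 45113.76)] = √[898.88 × 1440] = 1137.7114
r = -358.4 / 1137.7114 ≈ -0.315

-0.315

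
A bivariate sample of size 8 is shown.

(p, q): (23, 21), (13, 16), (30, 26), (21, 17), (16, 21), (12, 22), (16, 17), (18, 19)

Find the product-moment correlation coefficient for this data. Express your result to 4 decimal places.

0.5888

n = 8, Σp = 149, Σq = 159, Σp² = 3019, Σq² = 3237, Σpq = 3042
nΣpq − ΣpΣq = 24336 − 23691 = 645
nΣp² − (Σp)² = 24152 − 22201 = 1951; nΣq² − (Σq)² = 25896 − 25281 = 615
r = 645 / √(1951 × 615) = 645 / 1095.3835 ≈ 0.5888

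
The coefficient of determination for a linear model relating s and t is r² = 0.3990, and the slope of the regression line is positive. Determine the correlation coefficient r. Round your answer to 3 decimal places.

0.632

|r| = √0.3990 = 0.632
The association is positive, so r = 0.632.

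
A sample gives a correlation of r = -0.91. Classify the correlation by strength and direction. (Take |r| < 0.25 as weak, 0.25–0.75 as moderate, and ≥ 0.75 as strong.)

strong negative

r = -0.91 < 0 so the relationship is negative.
|r| = 0.91, which falls in the strong range.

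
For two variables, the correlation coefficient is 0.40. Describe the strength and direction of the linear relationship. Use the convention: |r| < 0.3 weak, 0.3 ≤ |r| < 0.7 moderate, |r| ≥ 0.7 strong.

r = 0.40 > 0 so the relationship is positive.
|r| = 0.40, which falls in the moderate range.

moderate positive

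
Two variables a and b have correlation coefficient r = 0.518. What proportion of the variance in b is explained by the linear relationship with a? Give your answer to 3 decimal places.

r² = (0.518)² = 0.268

0.268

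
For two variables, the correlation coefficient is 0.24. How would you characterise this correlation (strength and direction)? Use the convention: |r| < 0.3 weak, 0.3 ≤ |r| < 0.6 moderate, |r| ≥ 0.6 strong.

r = 0.24 > 0 so the relationship is positive.
|r| = 0.24, which falls in the weak range.

weak positive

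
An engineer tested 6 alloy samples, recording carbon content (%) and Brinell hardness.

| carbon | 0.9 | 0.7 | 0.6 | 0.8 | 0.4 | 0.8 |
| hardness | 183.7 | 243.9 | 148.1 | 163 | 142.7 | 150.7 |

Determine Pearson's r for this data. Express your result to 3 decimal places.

0.308

n = 6, Σx = 4.2, Σy = 1032.1, Σx² = 3.1, Σy² = 184809.29, Σxy = 732.96
nΣxy − ΣxΣy = 4397.76 − 4334.82 = 62.94
nΣx² − (Σx)² = 18.6 − 17.64 = 0.96; nΣy² − (Σy)² = 1108855.74 − 1065230.41 = 43625.33
r = 62.94 / √(0.96 × 43625.33) = 62.94 / 204.6468 ≈ 0.308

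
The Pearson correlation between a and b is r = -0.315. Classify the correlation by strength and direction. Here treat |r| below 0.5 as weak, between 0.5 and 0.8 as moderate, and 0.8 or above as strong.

weak negative

r = -0.315 < 0 so the relationship is negative.
|r| = 0.315, which falls in the weak range.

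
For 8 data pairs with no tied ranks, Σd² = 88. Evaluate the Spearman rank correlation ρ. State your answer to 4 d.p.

ρ = 1 − 6Σd² / [n(n²−1)] = 1 − 6×88 / (8×63)
  = 1 − 528/504 = 1 − 1.04762 ≈ -0.0476

-0.0476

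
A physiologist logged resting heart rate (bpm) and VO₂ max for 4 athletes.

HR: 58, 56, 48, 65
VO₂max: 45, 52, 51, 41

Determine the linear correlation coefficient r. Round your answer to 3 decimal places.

-0.834

n = 4, Σx = 227, Σy = 189, Σx² = 13029, Σy² = 9011, Σxy = 10635
nΣxy − ΣxΣy = 42540 − 42903 = -363
nΣx² − (Σx)² = 52116 − 51529 = 587; nΣy² − (Σy)² = 36044 − 35721 = 323
r = -363 / √(587 × 323) = -363 / 435.4320 ≈ -0.834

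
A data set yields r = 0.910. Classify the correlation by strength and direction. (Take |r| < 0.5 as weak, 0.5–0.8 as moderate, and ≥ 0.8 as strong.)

r = 0.910 > 0 so the relationship is positive.
|r| = 0.910, which falls in the strong range.

strong positive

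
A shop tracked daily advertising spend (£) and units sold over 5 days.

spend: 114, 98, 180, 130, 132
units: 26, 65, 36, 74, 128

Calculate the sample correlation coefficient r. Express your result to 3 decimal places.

n = 5, Σx = 654, Σy = 329, Σx² = 89324, Σy² = 28057, Σxy = 42330
nΣxy − ΣxΣy = 211650 − 215166 = -3516
nΣx² − (Σx)² = 446620 − 427716 = 18904; nΣy² − (Σy)² = 140285 − 108241 = 32044
r = -3516 / √(18904 × 32044) = -3516 / 24612.1876 ≈ -0.143

-0.143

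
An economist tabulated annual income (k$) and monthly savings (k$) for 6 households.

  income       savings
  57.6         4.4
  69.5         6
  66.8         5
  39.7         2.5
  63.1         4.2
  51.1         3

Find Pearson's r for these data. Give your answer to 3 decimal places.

0.939

n = 6, Σx = 347.8, Σy = 25.1, Σx² = 20779.16, Σy² = 113.25, Σxy = 1522.01
nΣxy − ΣxΣy = 9132.06 − 8729.78 = 402.28
nΣx² − (Σx)² = 124674.96 − 120964.84 = 3710.12; nΣy² − (Σy)² = 679.5 − 630.01 = 49.49
r = 402.28 / √(3710.12 × 49.49) = 402.28 / 428.5019 ≈ 0.939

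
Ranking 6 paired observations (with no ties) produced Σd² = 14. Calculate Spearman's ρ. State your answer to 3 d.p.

0.600

ρ = 1 − 6Σd² / [n(n²−1)] = 1 − 6×14 / (6×35)
  = 1 − 84/210 = 1 − 0.4000 ≈ 0.600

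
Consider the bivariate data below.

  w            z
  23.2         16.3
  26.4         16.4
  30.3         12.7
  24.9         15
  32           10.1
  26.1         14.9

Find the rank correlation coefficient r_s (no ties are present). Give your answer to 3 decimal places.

Rank w: 1, 4, 5, 2, 6, 3
Rank z: 5, 6, 2, 4, 1, 3
d = rank(w) − rank(z): -4, -2, 3, -2, 5, 0; Σd² = 58
ρ = 1 − 6Σd² / [n(n²−1)] = 1 − 6×58 / (6×35) = 1 − 348/210 ≈ -0.657

-0.657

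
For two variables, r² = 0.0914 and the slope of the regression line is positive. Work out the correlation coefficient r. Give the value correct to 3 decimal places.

|r| = √0.0914 = 0.302
The association is positive, so r = 0.302.

0.302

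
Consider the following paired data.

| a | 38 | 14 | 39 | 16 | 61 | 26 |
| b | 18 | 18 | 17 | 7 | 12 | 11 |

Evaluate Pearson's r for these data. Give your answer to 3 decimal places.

n = 6, Σa = 194, Σb = 83, Σa² = 7814, Σb² = 1251, Σab = 2729
nΣab − ΣaΣb = 16374 − 16102 = 272
nΣa² − (Σa)² = 46884 − 37636 = 9248; nΣb² − (Σb)² = 7506 − 6889 = 617
r = 272 / √(9248 × 617) = 272 / 2388.7269 ≈ 0.114

0.114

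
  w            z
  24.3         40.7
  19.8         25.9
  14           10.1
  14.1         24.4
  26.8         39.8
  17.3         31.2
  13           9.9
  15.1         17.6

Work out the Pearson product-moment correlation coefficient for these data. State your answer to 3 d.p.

0.890

n = 8, Σw = 144.4, Σz = 199.6, Σw² = 2791.88, Σz² = 5989.92, Σwz = 3988.13
nΣwz − ΣwΣz = 31905.04 − 28822.24 = 3082.8
nΣw² − (Σw)² = 22335.04 − 20851.36 = 1483.68; nΣz² − (Σz)² = 47919.36 − 39840.16 = 8079.2
r = 3082.8 / √(1483.68 × 8079.2) = 3082.8 / 3462.2171 ≈ 0.890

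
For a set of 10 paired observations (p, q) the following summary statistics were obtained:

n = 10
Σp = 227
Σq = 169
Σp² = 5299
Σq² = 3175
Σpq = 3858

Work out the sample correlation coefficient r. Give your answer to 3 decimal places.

0.101

r = (nΣpq − ΣpΣq) / √[(nΣp² − (Σp)²)(nΣq² − (Σq)²)]
Numerator: 10×3858 − 227×169 = 217
Denominator: √[(52990 − 51529)(31750 − 28561)] = √[1461 × 3189] = 2158.5016
r = 217 / 2158.5016 ≈ 0.101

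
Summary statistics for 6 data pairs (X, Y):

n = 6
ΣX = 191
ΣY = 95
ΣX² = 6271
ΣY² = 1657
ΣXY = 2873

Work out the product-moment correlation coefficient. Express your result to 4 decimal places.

-0.8852

r = (nΣXY − ΣXΣY) / √[(nΣX² − (ΣX)²)(nΣY² − (ΣY)²)]
Numerator: 6×2873 − 191×95 = -907
Denominator: √[(37626 − 36481)(9942 − 9025)] = √[1145 × 917] = 1024.6780
r = -907 / 1024.6780 ≈ -0.8852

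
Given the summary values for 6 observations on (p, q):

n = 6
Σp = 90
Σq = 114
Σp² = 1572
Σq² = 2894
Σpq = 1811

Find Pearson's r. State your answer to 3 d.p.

r = (nΣpq − ΣpΣq) / √[(nΣp² − (Σp)²)(nΣq² − (Σq)²)]
Numerator: 6×1811 − 90×114 = 606
Denominator: √[(9432 − 8100)(17364 − 12996)] = √[1332 × 4368] = 2412.0896
r = 606 / 2412.0896 ≈ 0.251

0.251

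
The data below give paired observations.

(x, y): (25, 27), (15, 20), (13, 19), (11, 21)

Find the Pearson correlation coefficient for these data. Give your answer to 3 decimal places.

n = 4, Σx = 64, Σy = 87, Σx² = 1140, Σy² = 1931, Σxy = 1453
nΣxy − ΣxΣy = 5812 − 5568 = 244
nΣx² − (Σx)² = 4560 − 4096 = 464; nΣy² − (Σy)² = 7724 − 7569 = 155
r = 244 / √(464 × 155) = 244 / 268.1790 ≈ 0.910

0.910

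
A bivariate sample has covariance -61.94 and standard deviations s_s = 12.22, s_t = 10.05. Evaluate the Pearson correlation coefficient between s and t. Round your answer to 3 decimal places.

-0.504

r = Cov(s,t) / (s_s · s_t) = -61.94 / (12.22 × 10.05)
  = -61.94 / 122.8110 ≈ -0.504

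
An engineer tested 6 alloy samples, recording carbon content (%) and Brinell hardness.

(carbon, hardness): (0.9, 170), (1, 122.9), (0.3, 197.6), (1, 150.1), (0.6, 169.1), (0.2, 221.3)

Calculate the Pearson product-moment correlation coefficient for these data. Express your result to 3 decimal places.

-0.915

n = 6, Σx = 4, Σy = 1031, Σx² = 3.3, Σy² = 183148.68, Σxy = 631
nΣxy − ΣxΣy = 3786 − 4124 = -338
nΣx² − (Σx)² = 19.8 − 16 = 3.8; nΣy² − (Σy)² = 1098892.08 − 1062961 = 35931.08
r = -338 / √(3.8 × 35931.08) = -338 / 369.5106 ≈ -0.915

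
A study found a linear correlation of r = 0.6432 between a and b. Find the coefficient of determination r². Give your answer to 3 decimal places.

r² = (0.6432)² = 0.414

0.414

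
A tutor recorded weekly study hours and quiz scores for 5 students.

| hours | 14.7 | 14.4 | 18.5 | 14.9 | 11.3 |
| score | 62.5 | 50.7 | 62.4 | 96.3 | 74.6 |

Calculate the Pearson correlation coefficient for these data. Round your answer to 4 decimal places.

-0.1881

n = 5, Σx = 73.8, Σy = 346.5, Σx² = 1115.4, Σy² = 25209.35, Σxy = 5081.08
nΣxy − ΣxΣy = 25405.4 − 25571.7 = -166.3
nΣx² − (Σx)² = 5577 − 5446.44 = 130.56; nΣy² − (Σy)² = 126046.75 − 120062.25 = 5984.5
r = -166.3 / √(130.56 × 5984.5) = -166.3 / 883.9323 ≈ -0.1881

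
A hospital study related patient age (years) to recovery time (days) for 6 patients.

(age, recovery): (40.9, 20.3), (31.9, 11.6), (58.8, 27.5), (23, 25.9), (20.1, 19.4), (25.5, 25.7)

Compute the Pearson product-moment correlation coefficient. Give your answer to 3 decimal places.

n = 6, Σx = 200.2, Σy = 130.4, Σx² = 7731.12, Σy² = 3010.56, Σxy = 4458.3
nΣxy − ΣxΣy = 26749.8 − 26106.08 = 643.72
nΣx² − (Σx)² = 46386.72 − 40080.04 = 6306.68; nΣy² − (Σy)² = 18063.36 − 17004.16 = 1059.2
r = 643.72 / √(6306.68 × 1059.2) = 643.72 / 2584.5765 ≈ 0.249

0.249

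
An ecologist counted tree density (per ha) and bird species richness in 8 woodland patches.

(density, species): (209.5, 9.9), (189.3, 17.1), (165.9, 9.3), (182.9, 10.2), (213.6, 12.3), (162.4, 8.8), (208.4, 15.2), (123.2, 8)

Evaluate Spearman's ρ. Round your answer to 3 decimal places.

Rank density: 7, 5, 3, 4, 8, 2, 6, 1
Rank species: 4, 8, 3, 5, 6, 2, 7, 1
d = rank(density) − rank(species): 3, -3, 0, -1, 2, 0, -1, 0; Σd² = 24
ρ = 1 − 6Σd² / [n(n²−1)] = 1 − 6×24 / (8×63) = 1 − 144/504 ≈ 0.714

0.714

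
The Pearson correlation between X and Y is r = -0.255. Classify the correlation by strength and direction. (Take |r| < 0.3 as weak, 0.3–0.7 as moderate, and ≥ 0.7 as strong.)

r = -0.255 < 0 so the relationship is negative.
|r| = 0.255, which falls in the weak range.

weak negative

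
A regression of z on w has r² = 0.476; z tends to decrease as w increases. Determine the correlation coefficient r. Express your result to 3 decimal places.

-0.690

|r| = √0.476 = 0.690
The association is negative, so r = −0.690.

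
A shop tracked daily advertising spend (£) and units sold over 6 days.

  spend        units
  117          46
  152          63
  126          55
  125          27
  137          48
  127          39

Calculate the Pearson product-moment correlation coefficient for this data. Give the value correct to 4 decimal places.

0.6091

n = 6, Σx = 784, Σy = 278, Σx² = 103192, Σy² = 13664, Σxy = 36792
nΣxy − ΣxΣy = 220752 − 217952 = 2800
nΣx² − (Σx)² = 619152 − 614656 = 4496; nΣy² − (Σy)² = 81984 − 77284 = 4700
r = 2800 / √(4496 × 4700) = 2800 / 4596.8685 ≈ 0.6091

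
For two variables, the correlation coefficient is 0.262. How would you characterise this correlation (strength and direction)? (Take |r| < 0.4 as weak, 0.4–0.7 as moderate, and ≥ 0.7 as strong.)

r = 0.262 > 0 so the relationship is positive.
|r| = 0.262, which falls in the weak range.

weak positive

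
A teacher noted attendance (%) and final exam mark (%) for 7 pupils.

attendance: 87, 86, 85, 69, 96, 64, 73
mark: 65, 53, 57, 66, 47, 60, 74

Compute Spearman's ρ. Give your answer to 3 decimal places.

Rank attendance: 6, 5, 4, 2, 7, 1, 3
Rank mark: 5, 2, 3, 6, 1, 4, 7
d = rank(attendance) − rank(mark): 1, 3, 1, -4, 6, -3, -4; Σd² = 88
ρ = 1 − 6Σd² / [n(n²−1)] = 1 − 6×88 / (7×48) = 1 − 528/336 ≈ -0.571

-0.571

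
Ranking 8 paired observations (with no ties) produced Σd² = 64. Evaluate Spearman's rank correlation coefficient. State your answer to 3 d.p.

ρ = 1 − 6Σd² / [n(n²−1)] = 1 − 6×64 / (8×63)
  = 1 − 384/504 = 1 − 0.7619 ≈ 0.238

0.238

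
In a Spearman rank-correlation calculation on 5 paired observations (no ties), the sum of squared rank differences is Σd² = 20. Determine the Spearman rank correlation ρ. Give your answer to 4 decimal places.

ρ = 1 − 6Σd² / [n(n²−1)] = 1 − 6×20 / (5×24)
  = 1 − 120/120 = 1 − 1.00000 ≈ 0.0000

0.0000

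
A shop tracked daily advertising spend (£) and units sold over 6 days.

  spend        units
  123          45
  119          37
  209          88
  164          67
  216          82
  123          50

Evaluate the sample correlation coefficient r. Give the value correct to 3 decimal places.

n = 6, Σx = 954, Σy = 369, Σx² = 161652, Σy² = 24851, Σxy = 63180
nΣxy − ΣxΣy = 379080 − 352026 = 27054
nΣx² − (Σx)² = 969912 − 910116 = 59796; nΣy² − (Σy)² = 149106 − 136161 = 12945
r = 27054 / √(59796 × 12945) = 27054 / 27821.9198 ≈ 0.972

0.972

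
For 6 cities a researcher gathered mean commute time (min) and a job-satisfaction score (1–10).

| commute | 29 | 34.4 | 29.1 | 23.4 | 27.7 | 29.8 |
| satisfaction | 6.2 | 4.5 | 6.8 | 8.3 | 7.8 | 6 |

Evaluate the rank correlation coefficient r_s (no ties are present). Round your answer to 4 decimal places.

-0.9429

Rank commute: 3, 6, 4, 1, 2, 5
Rank satisfaction: 3, 1, 4, 6, 5, 2
d = rank(commute) − rank(satisfaction): 0, 5, 0, -5, -3, 3; Σd² = 68
ρ = 1 − 6Σd² / [n(n²−1)] = 1 − 6×68 / (6×35) = 1 − 408/210 ≈ -0.9429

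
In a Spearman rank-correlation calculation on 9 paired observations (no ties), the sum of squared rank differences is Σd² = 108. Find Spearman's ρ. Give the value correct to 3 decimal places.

0.100

ρ = 1 − 6Σd² / [n(n²−1)] = 1 − 6×108 / (9×80)
  = 1 − 648/720 = 1 − 0.9000 ≈ 0.100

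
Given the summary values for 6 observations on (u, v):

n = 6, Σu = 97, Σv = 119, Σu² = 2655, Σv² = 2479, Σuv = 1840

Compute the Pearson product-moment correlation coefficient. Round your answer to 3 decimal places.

-0.233

r = (nΣuv − ΣuΣv) / √[(nΣu² − (Σu)²)(nΣv² − (Σv)²)]
Numerator: 6×1840 − 97×119 = -503
Denominator: √[(15930 − 9409)(14874 − 14161)] = √[6521 × 713] = 2156.2637
r = -503 / 2156.2637 ≈ -0.233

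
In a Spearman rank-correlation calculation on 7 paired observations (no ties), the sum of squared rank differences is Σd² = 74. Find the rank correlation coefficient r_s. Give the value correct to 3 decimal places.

ρ = 1 − 6Σd² / [n(n²−1)] = 1 − 6×74 / (7×48)
  = 1 − 444/336 = 1 − 1.3214 ≈ -0.321

-0.321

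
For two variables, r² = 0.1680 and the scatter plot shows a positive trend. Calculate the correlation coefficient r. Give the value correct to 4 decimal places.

|r| = √0.1680 = 0.4099
The association is positive, so r = 0.4099.

0.4099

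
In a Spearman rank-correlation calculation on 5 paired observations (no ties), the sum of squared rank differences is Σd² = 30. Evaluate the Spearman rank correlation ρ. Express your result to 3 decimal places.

ρ = 1 − 6Σd² / [n(n²−1)] = 1 − 6×30 / (5×24)
  = 1 − 180/120 = 1 − 1.5000 ≈ -0.500

-0.500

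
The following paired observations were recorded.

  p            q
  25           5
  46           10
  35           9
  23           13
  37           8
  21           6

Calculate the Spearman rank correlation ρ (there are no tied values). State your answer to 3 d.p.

Rank p: 3, 6, 4, 2, 5, 1
Rank q: 1, 5, 4, 6, 3, 2
d = rank(p) − rank(q): 2, 1, 0, -4, 2, -1; Σd² = 26
ρ = 1 − 6Σd² / [n(n²−1)] = 1 − 6×26 / (6×35) = 1 − 156/210 ≈ 0.257

0.257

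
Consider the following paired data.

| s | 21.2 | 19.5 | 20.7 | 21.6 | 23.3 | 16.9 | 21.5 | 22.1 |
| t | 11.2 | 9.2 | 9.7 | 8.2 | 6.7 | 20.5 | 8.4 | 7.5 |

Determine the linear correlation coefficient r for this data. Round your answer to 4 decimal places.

-0.9011

n = 8, Σs = 166.8, Σt = 81.4, Σs² = 3503.9, Σt² = 963.36, Σst = 1643.66
nΣst − ΣsΣt = 13149.28 − 13577.52 = -428.24
nΣs² − (Σs)² = 28031.2 − 27822.24 = 208.96; nΣt² − (Σt)² = 7706.88 − 6625.96 = 1080.92
r = -428.24 / √(208.96 × 1080.92) = -428.24 / 475.2568 ≈ -0.9011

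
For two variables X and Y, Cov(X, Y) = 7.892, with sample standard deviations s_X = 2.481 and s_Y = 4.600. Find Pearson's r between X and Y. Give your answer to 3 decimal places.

r = Cov(X,Y) / (s_X · s_Y) = 7.892 / (2.481 × 4.600)
  = 7.892 / 11.4126 ≈ 0.692

0.692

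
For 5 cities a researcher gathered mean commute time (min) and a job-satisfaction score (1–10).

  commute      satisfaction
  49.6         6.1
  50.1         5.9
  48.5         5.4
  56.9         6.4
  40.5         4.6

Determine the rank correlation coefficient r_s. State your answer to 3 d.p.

Rank commute: 3, 4, 2, 5, 1
Rank satisfaction: 4, 3, 2, 5, 1
d = rank(commute) − rank(satisfaction): -1, 1, 0, 0, 0; Σd² = 2
ρ = 1 − 6Σd² / [n(n²−1)] = 1 − 6×2 / (5×24) = 1 − 12/120 ≈ 0.900

0.900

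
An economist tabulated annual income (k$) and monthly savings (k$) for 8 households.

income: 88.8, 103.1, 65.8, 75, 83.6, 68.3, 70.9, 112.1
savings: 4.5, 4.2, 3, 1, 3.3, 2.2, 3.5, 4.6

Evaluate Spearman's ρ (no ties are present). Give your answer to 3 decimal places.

0.762

Rank income: 6, 7, 1, 4, 5, 2, 3, 8
Rank savings: 7, 6, 3, 1, 4, 2, 5, 8
d = rank(income) − rank(savings): -1, 1, -2, 3, 1, 0, -2, 0; Σd² = 20
ρ = 1 − 6Σd² / [n(n²−1)] = 1 − 6×20 / (8×63) = 1 − 120/504 ≈ 0.762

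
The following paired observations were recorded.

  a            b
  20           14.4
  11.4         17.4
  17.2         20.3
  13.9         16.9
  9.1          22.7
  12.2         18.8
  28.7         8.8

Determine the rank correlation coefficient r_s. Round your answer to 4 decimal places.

-0.7500

Rank a: 6, 2, 5, 4, 1, 3, 7
Rank b: 2, 4, 6, 3, 7, 5, 1
d = rank(a) − rank(b): 4, -2, -1, 1, -6, -2, 6; Σd² = 98
ρ = 1 − 6Σd² / [n(n²−1)] = 1 − 6×98 / (7×48) = 1 − 588/336 ≈ -0.7500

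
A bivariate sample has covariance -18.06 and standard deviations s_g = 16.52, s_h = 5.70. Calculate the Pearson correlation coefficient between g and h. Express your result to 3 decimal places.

-0.192

r = Cov(g,h) / (s_g · s_h) = -18.06 / (16.52 × 5.70)
  = -18.06 / 94.1640 ≈ -0.192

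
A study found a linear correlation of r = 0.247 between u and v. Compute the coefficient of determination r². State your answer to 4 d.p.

0.0610

r² = (0.247)² = 0.0610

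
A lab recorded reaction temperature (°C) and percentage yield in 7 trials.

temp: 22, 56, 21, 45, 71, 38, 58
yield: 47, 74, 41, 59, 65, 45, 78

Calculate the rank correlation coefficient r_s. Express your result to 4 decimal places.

Rank temp: 2, 5, 1, 4, 7, 3, 6
Rank yield: 3, 6, 1, 4, 5, 2, 7
d = rank(temp) − rank(yield): -1, -1, 0, 0, 2, 1, -1; Σd² = 8
ρ = 1 − 6Σd² / [n(n²−1)] = 1 − 6×8 / (7×48) = 1 − 48/336 ≈ 0.8571

0.8571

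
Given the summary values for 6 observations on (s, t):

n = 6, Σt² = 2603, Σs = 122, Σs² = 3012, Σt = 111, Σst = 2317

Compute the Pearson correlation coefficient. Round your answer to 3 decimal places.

r = (nΣst − ΣsΣt) / √[(nΣs² − (Σs)²)(nΣt² − (Σt)²)]
Numerator: 6×2317 − 122×111 = 360
Denominator: √[(18072 − 14884)(15618 − 12321)] = √[3188 × 3297] = 3242.0419
r = 360 / 3242.0419 ≈ 0.111

0.111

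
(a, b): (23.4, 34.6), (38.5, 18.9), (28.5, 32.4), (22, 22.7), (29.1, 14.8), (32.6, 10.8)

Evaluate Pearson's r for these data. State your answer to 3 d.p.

-0.524

n = 6, Σa = 174.1, Σb = 134.2, Σa² = 5235.63, Σb² = 3455.1, Σab = 3742.85
nΣab − ΣaΣb = 22457.1 − 23364.22 = -907.12
nΣa² − (Σa)² = 31413.78 − 30310.81 = 1102.97; nΣb² − (Σb)² = 20730.6 − 18009.64 = 2720.96
r = -907.12 / √(1102.97 × 2720.96) = -907.12 / 1732.3791 ≈ -0.524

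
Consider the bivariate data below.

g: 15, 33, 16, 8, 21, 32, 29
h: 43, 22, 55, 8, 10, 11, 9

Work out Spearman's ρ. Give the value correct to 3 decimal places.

Rank g: 2, 7, 3, 1, 4, 6, 5
Rank h: 6, 5, 7, 1, 3, 4, 2
d = rank(g) − rank(h): -4, 2, -4, 0, 1, 2, 3; Σd² = 50
ρ = 1 − 6Σd² / [n(n²−1)] = 1 − 6×50 / (7×48) = 1 − 300/336 ≈ 0.107

0.107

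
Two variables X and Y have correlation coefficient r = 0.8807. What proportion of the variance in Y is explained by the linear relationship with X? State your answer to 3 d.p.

r² = (0.8807)² = 0.776

0.776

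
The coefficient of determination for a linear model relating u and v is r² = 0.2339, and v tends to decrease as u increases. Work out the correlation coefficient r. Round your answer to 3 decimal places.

|r| = √0.2339 = 0.484
The association is negative, so r = −0.484.

-0.484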